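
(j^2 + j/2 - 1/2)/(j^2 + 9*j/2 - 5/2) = (j + 1)/(j + 5)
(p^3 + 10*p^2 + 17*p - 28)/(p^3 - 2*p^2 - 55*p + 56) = (p + 4)/(p - 8)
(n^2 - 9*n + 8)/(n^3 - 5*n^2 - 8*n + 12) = (n - 8)/(n^2 - 4*n - 12)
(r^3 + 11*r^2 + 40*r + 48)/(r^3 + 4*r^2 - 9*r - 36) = (r + 4)/(r - 3)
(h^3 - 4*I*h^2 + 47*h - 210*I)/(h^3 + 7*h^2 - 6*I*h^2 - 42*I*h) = (h^2 + 2*I*h + 35)/(h*(h + 7))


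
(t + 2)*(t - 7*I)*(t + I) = t^3 + 2*t^2 - 6*I*t^2 + 7*t - 12*I*t + 14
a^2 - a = a*(a - 1)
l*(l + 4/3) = l^2 + 4*l/3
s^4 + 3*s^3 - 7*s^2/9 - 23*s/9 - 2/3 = (s - 1)*(s + 1/3)*(s + 2/3)*(s + 3)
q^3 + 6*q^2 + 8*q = q*(q + 2)*(q + 4)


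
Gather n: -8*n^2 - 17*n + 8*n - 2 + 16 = -8*n^2 - 9*n + 14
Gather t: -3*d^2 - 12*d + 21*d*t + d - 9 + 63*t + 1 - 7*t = -3*d^2 - 11*d + t*(21*d + 56) - 8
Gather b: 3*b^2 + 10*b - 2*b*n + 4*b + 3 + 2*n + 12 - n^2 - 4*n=3*b^2 + b*(14 - 2*n) - n^2 - 2*n + 15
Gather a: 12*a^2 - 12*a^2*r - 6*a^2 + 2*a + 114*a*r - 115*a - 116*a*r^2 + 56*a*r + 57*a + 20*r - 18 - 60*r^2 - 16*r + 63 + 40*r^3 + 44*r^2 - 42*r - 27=a^2*(6 - 12*r) + a*(-116*r^2 + 170*r - 56) + 40*r^3 - 16*r^2 - 38*r + 18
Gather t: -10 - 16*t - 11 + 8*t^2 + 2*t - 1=8*t^2 - 14*t - 22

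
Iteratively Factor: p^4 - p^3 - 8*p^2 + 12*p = (p - 2)*(p^3 + p^2 - 6*p) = p*(p - 2)*(p^2 + p - 6) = p*(p - 2)^2*(p + 3)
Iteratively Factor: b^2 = (b)*(b)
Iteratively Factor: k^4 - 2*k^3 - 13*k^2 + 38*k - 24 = (k - 2)*(k^3 - 13*k + 12) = (k - 3)*(k - 2)*(k^2 + 3*k - 4) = (k - 3)*(k - 2)*(k + 4)*(k - 1)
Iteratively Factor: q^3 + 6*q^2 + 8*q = (q + 4)*(q^2 + 2*q) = (q + 2)*(q + 4)*(q)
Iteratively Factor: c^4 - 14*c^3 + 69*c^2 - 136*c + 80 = (c - 4)*(c^3 - 10*c^2 + 29*c - 20) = (c - 5)*(c - 4)*(c^2 - 5*c + 4) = (c - 5)*(c - 4)^2*(c - 1)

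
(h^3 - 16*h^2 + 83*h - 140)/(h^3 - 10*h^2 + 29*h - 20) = (h - 7)/(h - 1)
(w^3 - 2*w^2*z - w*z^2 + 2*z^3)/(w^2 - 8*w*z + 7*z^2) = (-w^2 + w*z + 2*z^2)/(-w + 7*z)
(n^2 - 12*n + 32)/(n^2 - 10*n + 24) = (n - 8)/(n - 6)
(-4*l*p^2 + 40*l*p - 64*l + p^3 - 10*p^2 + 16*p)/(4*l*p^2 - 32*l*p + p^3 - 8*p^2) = (-4*l*p + 8*l + p^2 - 2*p)/(p*(4*l + p))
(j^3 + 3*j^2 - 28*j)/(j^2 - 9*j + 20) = j*(j + 7)/(j - 5)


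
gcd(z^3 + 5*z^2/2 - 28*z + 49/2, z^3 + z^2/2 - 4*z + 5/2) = z - 1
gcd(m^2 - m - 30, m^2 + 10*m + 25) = m + 5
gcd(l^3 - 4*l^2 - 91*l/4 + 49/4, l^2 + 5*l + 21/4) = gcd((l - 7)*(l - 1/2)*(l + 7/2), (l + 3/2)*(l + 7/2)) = l + 7/2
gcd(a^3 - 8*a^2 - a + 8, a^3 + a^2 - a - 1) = a^2 - 1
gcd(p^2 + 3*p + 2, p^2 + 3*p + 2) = p^2 + 3*p + 2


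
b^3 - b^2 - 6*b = b*(b - 3)*(b + 2)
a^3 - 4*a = a*(a - 2)*(a + 2)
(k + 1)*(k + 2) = k^2 + 3*k + 2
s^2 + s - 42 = (s - 6)*(s + 7)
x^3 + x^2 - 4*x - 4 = (x - 2)*(x + 1)*(x + 2)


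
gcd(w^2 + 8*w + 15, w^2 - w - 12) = w + 3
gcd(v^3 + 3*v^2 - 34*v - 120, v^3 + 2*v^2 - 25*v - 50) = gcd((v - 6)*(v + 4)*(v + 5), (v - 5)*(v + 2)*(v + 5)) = v + 5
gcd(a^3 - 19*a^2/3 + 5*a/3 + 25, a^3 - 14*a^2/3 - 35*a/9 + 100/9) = a^2 - 10*a/3 - 25/3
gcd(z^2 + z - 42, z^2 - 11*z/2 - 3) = z - 6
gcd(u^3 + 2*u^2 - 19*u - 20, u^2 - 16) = u - 4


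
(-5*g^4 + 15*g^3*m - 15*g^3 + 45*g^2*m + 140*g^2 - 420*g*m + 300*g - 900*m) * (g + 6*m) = -5*g^5 - 15*g^4*m - 15*g^4 + 90*g^3*m^2 - 45*g^3*m + 140*g^3 + 270*g^2*m^2 + 420*g^2*m + 300*g^2 - 2520*g*m^2 + 900*g*m - 5400*m^2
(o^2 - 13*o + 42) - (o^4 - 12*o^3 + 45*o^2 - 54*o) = -o^4 + 12*o^3 - 44*o^2 + 41*o + 42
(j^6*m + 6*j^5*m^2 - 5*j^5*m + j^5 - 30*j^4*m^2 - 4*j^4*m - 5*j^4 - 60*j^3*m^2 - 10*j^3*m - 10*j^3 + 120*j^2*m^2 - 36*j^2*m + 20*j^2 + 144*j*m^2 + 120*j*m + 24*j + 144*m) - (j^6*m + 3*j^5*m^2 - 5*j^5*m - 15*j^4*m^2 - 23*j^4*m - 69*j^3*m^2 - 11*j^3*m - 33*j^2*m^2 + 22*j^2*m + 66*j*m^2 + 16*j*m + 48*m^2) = 3*j^5*m^2 + j^5 - 15*j^4*m^2 + 19*j^4*m - 5*j^4 + 9*j^3*m^2 + j^3*m - 10*j^3 + 153*j^2*m^2 - 58*j^2*m + 20*j^2 + 78*j*m^2 + 104*j*m + 24*j - 48*m^2 + 144*m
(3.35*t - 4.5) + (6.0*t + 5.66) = 9.35*t + 1.16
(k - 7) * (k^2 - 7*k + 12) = k^3 - 14*k^2 + 61*k - 84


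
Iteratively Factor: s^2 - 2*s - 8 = (s + 2)*(s - 4)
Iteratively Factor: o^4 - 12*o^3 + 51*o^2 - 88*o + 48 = (o - 4)*(o^3 - 8*o^2 + 19*o - 12) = (o - 4)*(o - 1)*(o^2 - 7*o + 12) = (o - 4)^2*(o - 1)*(o - 3)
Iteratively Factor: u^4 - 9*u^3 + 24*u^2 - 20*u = (u - 5)*(u^3 - 4*u^2 + 4*u) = (u - 5)*(u - 2)*(u^2 - 2*u) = u*(u - 5)*(u - 2)*(u - 2)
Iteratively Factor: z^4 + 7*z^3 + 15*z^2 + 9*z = (z + 1)*(z^3 + 6*z^2 + 9*z) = z*(z + 1)*(z^2 + 6*z + 9) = z*(z + 1)*(z + 3)*(z + 3)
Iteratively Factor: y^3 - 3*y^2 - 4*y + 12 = (y - 2)*(y^2 - y - 6) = (y - 3)*(y - 2)*(y + 2)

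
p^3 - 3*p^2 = p^2*(p - 3)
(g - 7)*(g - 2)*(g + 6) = g^3 - 3*g^2 - 40*g + 84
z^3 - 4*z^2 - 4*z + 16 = (z - 4)*(z - 2)*(z + 2)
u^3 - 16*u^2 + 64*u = u*(u - 8)^2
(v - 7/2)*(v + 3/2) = v^2 - 2*v - 21/4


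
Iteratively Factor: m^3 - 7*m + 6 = (m - 2)*(m^2 + 2*m - 3) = (m - 2)*(m + 3)*(m - 1)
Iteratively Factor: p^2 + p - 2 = (p - 1)*(p + 2)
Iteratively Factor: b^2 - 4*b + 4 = (b - 2)*(b - 2)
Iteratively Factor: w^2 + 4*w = (w + 4)*(w)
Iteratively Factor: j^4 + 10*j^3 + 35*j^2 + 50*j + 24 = (j + 1)*(j^3 + 9*j^2 + 26*j + 24) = (j + 1)*(j + 2)*(j^2 + 7*j + 12) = (j + 1)*(j + 2)*(j + 4)*(j + 3)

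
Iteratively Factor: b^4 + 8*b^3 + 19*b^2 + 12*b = (b + 3)*(b^3 + 5*b^2 + 4*b) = (b + 1)*(b + 3)*(b^2 + 4*b) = (b + 1)*(b + 3)*(b + 4)*(b)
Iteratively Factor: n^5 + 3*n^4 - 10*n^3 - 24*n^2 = (n)*(n^4 + 3*n^3 - 10*n^2 - 24*n) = n^2*(n^3 + 3*n^2 - 10*n - 24) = n^2*(n + 2)*(n^2 + n - 12) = n^2*(n - 3)*(n + 2)*(n + 4)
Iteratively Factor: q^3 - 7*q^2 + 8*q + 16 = (q - 4)*(q^2 - 3*q - 4) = (q - 4)*(q + 1)*(q - 4)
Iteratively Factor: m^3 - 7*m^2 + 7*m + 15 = (m - 5)*(m^2 - 2*m - 3) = (m - 5)*(m - 3)*(m + 1)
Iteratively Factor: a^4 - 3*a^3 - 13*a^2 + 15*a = (a + 3)*(a^3 - 6*a^2 + 5*a) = (a - 1)*(a + 3)*(a^2 - 5*a) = a*(a - 1)*(a + 3)*(a - 5)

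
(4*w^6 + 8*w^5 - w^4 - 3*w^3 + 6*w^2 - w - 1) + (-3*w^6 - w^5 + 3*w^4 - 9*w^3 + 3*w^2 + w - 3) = w^6 + 7*w^5 + 2*w^4 - 12*w^3 + 9*w^2 - 4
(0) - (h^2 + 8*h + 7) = -h^2 - 8*h - 7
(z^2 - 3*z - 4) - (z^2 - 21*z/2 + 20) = 15*z/2 - 24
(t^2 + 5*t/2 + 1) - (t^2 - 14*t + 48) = 33*t/2 - 47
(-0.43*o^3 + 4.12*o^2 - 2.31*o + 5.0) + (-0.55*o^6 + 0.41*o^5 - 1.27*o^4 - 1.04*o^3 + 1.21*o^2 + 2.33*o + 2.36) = -0.55*o^6 + 0.41*o^5 - 1.27*o^4 - 1.47*o^3 + 5.33*o^2 + 0.02*o + 7.36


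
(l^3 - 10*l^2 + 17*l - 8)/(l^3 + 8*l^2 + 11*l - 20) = (l^2 - 9*l + 8)/(l^2 + 9*l + 20)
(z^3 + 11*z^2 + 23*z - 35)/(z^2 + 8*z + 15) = (z^2 + 6*z - 7)/(z + 3)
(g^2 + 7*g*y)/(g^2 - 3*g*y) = (g + 7*y)/(g - 3*y)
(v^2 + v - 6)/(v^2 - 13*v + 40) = (v^2 + v - 6)/(v^2 - 13*v + 40)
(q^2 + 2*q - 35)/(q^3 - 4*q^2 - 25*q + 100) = (q + 7)/(q^2 + q - 20)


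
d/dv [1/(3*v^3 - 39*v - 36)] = (13/3 - v^2)/(-v^3 + 13*v + 12)^2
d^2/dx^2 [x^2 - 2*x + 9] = 2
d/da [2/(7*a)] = -2/(7*a^2)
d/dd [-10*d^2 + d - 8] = 1 - 20*d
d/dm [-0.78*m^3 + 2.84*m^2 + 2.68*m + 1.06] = -2.34*m^2 + 5.68*m + 2.68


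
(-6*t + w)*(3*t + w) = -18*t^2 - 3*t*w + w^2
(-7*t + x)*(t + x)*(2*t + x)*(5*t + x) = -70*t^4 - 109*t^3*x - 39*t^2*x^2 + t*x^3 + x^4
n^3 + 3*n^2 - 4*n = n*(n - 1)*(n + 4)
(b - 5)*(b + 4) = b^2 - b - 20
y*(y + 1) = y^2 + y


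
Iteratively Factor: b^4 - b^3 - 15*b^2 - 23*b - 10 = (b - 5)*(b^3 + 4*b^2 + 5*b + 2) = (b - 5)*(b + 1)*(b^2 + 3*b + 2) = (b - 5)*(b + 1)*(b + 2)*(b + 1)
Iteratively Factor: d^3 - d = (d)*(d^2 - 1) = d*(d + 1)*(d - 1)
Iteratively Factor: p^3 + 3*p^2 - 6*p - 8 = (p + 1)*(p^2 + 2*p - 8) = (p - 2)*(p + 1)*(p + 4)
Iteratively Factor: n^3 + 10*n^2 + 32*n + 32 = (n + 4)*(n^2 + 6*n + 8) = (n + 4)^2*(n + 2)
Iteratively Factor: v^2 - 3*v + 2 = (v - 2)*(v - 1)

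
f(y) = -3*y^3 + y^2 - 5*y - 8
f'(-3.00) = -92.00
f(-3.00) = 97.00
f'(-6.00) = -341.00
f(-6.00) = 706.00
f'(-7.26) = -493.89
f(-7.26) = 1228.98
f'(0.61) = -7.13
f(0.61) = -11.36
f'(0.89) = -10.35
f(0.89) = -13.77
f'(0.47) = -6.05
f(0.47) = -10.44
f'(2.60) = -60.64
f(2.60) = -66.97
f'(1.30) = -17.61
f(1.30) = -19.40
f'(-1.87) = -40.21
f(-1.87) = 24.46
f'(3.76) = -124.72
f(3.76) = -172.13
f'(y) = -9*y^2 + 2*y - 5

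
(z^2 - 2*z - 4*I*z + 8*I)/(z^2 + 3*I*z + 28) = (z - 2)/(z + 7*I)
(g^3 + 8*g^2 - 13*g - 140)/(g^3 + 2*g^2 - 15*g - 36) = (g^2 + 12*g + 35)/(g^2 + 6*g + 9)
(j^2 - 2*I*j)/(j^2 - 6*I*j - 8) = j/(j - 4*I)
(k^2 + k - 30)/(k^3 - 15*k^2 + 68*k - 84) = (k^2 + k - 30)/(k^3 - 15*k^2 + 68*k - 84)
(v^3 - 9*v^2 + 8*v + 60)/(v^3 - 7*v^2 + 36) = (v - 5)/(v - 3)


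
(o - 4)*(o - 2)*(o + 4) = o^3 - 2*o^2 - 16*o + 32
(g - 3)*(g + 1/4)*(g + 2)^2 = g^4 + 5*g^3/4 - 31*g^2/4 - 14*g - 3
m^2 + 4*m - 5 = (m - 1)*(m + 5)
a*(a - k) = a^2 - a*k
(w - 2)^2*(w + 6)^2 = w^4 + 8*w^3 - 8*w^2 - 96*w + 144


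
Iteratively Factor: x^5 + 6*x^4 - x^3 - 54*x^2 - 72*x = (x + 3)*(x^4 + 3*x^3 - 10*x^2 - 24*x) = (x + 2)*(x + 3)*(x^3 + x^2 - 12*x) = (x + 2)*(x + 3)*(x + 4)*(x^2 - 3*x) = (x - 3)*(x + 2)*(x + 3)*(x + 4)*(x)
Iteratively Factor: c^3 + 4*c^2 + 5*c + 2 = (c + 1)*(c^2 + 3*c + 2) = (c + 1)^2*(c + 2)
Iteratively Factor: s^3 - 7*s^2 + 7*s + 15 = (s + 1)*(s^2 - 8*s + 15) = (s - 3)*(s + 1)*(s - 5)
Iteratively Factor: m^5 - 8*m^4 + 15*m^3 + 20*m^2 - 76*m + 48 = (m - 2)*(m^4 - 6*m^3 + 3*m^2 + 26*m - 24) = (m - 4)*(m - 2)*(m^3 - 2*m^2 - 5*m + 6) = (m - 4)*(m - 3)*(m - 2)*(m^2 + m - 2) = (m - 4)*(m - 3)*(m - 2)*(m + 2)*(m - 1)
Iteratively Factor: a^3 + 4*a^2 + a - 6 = (a + 2)*(a^2 + 2*a - 3) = (a + 2)*(a + 3)*(a - 1)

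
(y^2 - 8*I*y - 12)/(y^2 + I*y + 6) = (y - 6*I)/(y + 3*I)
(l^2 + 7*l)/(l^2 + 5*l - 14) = l/(l - 2)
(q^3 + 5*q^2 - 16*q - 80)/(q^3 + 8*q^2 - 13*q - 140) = (q + 4)/(q + 7)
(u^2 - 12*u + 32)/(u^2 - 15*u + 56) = (u - 4)/(u - 7)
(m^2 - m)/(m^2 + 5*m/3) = 3*(m - 1)/(3*m + 5)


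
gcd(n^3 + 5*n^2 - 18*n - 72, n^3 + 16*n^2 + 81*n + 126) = n^2 + 9*n + 18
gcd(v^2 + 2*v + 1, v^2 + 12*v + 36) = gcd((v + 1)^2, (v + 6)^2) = 1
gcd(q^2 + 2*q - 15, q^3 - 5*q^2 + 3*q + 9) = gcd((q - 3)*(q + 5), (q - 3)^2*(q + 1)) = q - 3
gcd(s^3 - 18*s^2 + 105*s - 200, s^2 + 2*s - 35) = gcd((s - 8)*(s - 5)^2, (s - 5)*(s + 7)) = s - 5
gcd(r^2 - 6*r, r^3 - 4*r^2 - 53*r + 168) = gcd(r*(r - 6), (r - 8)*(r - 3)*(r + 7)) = 1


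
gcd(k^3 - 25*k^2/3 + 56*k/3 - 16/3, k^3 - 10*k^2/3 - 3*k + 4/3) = k^2 - 13*k/3 + 4/3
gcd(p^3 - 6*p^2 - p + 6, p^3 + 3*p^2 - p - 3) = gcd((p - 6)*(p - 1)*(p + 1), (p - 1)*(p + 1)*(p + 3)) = p^2 - 1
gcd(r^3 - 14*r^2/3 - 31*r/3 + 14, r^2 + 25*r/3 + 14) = r + 7/3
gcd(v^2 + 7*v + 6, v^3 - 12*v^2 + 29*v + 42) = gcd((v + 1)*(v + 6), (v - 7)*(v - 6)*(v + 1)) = v + 1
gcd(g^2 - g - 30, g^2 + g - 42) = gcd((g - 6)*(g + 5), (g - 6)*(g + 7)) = g - 6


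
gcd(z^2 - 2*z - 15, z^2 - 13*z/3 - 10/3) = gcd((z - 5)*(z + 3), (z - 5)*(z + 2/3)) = z - 5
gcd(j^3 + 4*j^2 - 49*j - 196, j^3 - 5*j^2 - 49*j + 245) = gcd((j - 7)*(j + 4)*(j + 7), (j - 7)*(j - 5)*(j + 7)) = j^2 - 49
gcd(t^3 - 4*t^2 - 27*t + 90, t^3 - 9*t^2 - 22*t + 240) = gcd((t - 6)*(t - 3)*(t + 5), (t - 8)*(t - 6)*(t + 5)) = t^2 - t - 30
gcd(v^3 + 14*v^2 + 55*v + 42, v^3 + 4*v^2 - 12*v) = v + 6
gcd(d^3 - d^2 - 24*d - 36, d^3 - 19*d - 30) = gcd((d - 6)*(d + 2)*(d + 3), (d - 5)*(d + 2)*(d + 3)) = d^2 + 5*d + 6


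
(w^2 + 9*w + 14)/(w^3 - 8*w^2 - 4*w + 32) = (w + 7)/(w^2 - 10*w + 16)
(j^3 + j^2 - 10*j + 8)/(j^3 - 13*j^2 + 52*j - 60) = (j^2 + 3*j - 4)/(j^2 - 11*j + 30)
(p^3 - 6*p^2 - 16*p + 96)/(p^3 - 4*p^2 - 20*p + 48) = (p - 4)/(p - 2)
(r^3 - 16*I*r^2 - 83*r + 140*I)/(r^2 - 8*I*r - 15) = (r^2 - 11*I*r - 28)/(r - 3*I)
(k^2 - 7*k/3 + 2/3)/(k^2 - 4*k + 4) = (k - 1/3)/(k - 2)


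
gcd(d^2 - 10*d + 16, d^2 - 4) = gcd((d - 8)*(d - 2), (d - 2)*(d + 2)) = d - 2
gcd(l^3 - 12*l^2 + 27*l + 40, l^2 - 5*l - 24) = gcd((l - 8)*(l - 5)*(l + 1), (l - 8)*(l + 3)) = l - 8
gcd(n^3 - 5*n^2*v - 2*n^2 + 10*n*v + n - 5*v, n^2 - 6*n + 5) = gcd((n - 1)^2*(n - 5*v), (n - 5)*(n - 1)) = n - 1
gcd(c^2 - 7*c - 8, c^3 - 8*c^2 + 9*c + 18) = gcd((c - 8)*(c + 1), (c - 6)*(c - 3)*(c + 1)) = c + 1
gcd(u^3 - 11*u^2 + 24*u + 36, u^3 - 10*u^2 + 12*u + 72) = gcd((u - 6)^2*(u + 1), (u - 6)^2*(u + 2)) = u^2 - 12*u + 36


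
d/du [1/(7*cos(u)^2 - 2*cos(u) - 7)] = 2*(7*cos(u) - 1)*sin(u)/(7*sin(u)^2 + 2*cos(u))^2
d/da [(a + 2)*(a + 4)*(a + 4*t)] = 3*a^2 + 8*a*t + 12*a + 24*t + 8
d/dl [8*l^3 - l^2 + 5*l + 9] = 24*l^2 - 2*l + 5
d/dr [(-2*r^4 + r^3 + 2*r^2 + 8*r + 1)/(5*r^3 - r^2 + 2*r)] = (-10*r^6 + 4*r^5 - 23*r^4 - 76*r^3 - 3*r^2 + 2*r - 2)/(r^2*(25*r^4 - 10*r^3 + 21*r^2 - 4*r + 4))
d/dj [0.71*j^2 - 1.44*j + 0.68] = 1.42*j - 1.44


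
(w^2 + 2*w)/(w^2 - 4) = w/(w - 2)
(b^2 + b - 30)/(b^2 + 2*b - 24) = (b - 5)/(b - 4)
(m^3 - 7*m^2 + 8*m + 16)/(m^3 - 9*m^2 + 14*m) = (m^3 - 7*m^2 + 8*m + 16)/(m*(m^2 - 9*m + 14))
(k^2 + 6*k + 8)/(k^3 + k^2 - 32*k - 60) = (k + 4)/(k^2 - k - 30)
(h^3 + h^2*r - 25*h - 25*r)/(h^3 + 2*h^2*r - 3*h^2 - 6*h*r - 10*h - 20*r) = (h^2 + h*r + 5*h + 5*r)/(h^2 + 2*h*r + 2*h + 4*r)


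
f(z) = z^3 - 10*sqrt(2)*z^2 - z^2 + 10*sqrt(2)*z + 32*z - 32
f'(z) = 3*z^2 - 20*sqrt(2)*z - 2*z + 10*sqrt(2) + 32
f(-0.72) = -73.45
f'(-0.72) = 69.50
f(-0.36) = -50.62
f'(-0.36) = 57.43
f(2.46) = 4.76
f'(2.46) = -10.20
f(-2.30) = -230.40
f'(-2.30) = 131.67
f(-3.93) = -507.91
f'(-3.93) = 211.49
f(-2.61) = -273.36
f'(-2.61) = 145.62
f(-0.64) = -68.00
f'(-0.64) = 66.75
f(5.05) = -56.36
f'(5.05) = -30.29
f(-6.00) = -1069.97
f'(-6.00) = 335.85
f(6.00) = -84.26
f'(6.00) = -27.56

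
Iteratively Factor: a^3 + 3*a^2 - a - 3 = (a + 1)*(a^2 + 2*a - 3) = (a + 1)*(a + 3)*(a - 1)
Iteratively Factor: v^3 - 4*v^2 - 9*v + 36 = (v + 3)*(v^2 - 7*v + 12) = (v - 4)*(v + 3)*(v - 3)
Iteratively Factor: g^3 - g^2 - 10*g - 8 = (g - 4)*(g^2 + 3*g + 2) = (g - 4)*(g + 2)*(g + 1)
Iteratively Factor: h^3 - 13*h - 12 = (h + 1)*(h^2 - h - 12) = (h + 1)*(h + 3)*(h - 4)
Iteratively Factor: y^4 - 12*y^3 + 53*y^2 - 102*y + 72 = (y - 4)*(y^3 - 8*y^2 + 21*y - 18) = (y - 4)*(y - 3)*(y^2 - 5*y + 6) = (y - 4)*(y - 3)*(y - 2)*(y - 3)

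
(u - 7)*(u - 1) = u^2 - 8*u + 7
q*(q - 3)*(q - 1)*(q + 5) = q^4 + q^3 - 17*q^2 + 15*q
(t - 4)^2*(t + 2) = t^3 - 6*t^2 + 32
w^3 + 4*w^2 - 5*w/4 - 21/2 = (w - 3/2)*(w + 2)*(w + 7/2)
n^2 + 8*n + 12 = (n + 2)*(n + 6)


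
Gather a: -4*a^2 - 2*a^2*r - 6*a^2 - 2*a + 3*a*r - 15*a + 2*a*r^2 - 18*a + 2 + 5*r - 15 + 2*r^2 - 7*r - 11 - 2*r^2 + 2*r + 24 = a^2*(-2*r - 10) + a*(2*r^2 + 3*r - 35)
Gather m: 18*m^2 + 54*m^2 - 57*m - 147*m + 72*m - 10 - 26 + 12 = 72*m^2 - 132*m - 24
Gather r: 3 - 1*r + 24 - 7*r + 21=48 - 8*r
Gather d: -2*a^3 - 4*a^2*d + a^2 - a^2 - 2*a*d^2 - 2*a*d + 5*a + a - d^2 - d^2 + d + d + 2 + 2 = -2*a^3 + 6*a + d^2*(-2*a - 2) + d*(-4*a^2 - 2*a + 2) + 4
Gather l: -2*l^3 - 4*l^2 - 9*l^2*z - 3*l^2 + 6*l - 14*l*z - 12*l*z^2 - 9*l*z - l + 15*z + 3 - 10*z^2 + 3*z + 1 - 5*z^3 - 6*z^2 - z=-2*l^3 + l^2*(-9*z - 7) + l*(-12*z^2 - 23*z + 5) - 5*z^3 - 16*z^2 + 17*z + 4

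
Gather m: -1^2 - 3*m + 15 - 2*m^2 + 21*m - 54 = -2*m^2 + 18*m - 40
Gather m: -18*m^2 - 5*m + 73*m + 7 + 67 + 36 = -18*m^2 + 68*m + 110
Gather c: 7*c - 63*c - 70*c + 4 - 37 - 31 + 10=-126*c - 54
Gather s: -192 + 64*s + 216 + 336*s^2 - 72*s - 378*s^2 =-42*s^2 - 8*s + 24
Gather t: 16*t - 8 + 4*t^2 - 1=4*t^2 + 16*t - 9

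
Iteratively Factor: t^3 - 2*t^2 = (t - 2)*(t^2) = t*(t - 2)*(t)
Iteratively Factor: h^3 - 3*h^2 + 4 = (h + 1)*(h^2 - 4*h + 4) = (h - 2)*(h + 1)*(h - 2)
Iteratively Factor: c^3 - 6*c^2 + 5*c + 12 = (c + 1)*(c^2 - 7*c + 12) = (c - 4)*(c + 1)*(c - 3)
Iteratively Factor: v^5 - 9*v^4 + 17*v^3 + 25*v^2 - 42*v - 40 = (v - 2)*(v^4 - 7*v^3 + 3*v^2 + 31*v + 20) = (v - 5)*(v - 2)*(v^3 - 2*v^2 - 7*v - 4) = (v - 5)*(v - 2)*(v + 1)*(v^2 - 3*v - 4) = (v - 5)*(v - 4)*(v - 2)*(v + 1)*(v + 1)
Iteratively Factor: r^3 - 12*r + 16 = (r + 4)*(r^2 - 4*r + 4) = (r - 2)*(r + 4)*(r - 2)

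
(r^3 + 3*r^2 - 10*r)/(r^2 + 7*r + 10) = r*(r - 2)/(r + 2)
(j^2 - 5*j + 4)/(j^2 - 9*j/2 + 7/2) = 2*(j - 4)/(2*j - 7)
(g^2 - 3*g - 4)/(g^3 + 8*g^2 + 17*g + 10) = (g - 4)/(g^2 + 7*g + 10)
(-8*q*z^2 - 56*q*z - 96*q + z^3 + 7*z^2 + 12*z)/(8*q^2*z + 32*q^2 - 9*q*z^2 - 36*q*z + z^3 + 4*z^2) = (z + 3)/(-q + z)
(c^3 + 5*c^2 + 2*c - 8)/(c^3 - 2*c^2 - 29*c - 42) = (c^2 + 3*c - 4)/(c^2 - 4*c - 21)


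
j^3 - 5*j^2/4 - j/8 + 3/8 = (j - 1)*(j - 3/4)*(j + 1/2)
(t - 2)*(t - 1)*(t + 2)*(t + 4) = t^4 + 3*t^3 - 8*t^2 - 12*t + 16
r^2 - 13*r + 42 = (r - 7)*(r - 6)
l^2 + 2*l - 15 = (l - 3)*(l + 5)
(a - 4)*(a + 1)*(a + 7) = a^3 + 4*a^2 - 25*a - 28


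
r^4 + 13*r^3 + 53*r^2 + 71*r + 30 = (r + 1)^2*(r + 5)*(r + 6)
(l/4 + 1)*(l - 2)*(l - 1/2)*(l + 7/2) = l^4/4 + 5*l^3/4 - 15*l^2/16 - 55*l/8 + 7/2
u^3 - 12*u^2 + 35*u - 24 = (u - 8)*(u - 3)*(u - 1)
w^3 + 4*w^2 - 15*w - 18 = (w - 3)*(w + 1)*(w + 6)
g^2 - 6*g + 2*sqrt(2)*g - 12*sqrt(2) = (g - 6)*(g + 2*sqrt(2))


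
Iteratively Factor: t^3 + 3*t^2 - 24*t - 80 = (t - 5)*(t^2 + 8*t + 16) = (t - 5)*(t + 4)*(t + 4)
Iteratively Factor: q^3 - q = (q - 1)*(q^2 + q) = (q - 1)*(q + 1)*(q)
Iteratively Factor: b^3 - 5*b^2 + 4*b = (b - 4)*(b^2 - b) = b*(b - 4)*(b - 1)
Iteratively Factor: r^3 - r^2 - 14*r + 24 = (r + 4)*(r^2 - 5*r + 6) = (r - 3)*(r + 4)*(r - 2)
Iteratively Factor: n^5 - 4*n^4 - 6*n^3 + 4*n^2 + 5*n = (n + 1)*(n^4 - 5*n^3 - n^2 + 5*n) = (n - 1)*(n + 1)*(n^3 - 4*n^2 - 5*n) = (n - 5)*(n - 1)*(n + 1)*(n^2 + n) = n*(n - 5)*(n - 1)*(n + 1)*(n + 1)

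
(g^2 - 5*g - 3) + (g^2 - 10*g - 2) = 2*g^2 - 15*g - 5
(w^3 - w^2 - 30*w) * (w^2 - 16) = w^5 - w^4 - 46*w^3 + 16*w^2 + 480*w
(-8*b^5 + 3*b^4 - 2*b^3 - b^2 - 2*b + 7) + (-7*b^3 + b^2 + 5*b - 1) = -8*b^5 + 3*b^4 - 9*b^3 + 3*b + 6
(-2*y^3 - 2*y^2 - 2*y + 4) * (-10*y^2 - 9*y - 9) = 20*y^5 + 38*y^4 + 56*y^3 - 4*y^2 - 18*y - 36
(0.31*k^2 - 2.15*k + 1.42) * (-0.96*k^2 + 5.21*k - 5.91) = -0.2976*k^4 + 3.6791*k^3 - 14.3968*k^2 + 20.1047*k - 8.3922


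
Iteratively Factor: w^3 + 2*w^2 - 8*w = (w - 2)*(w^2 + 4*w) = w*(w - 2)*(w + 4)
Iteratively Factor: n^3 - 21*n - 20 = (n - 5)*(n^2 + 5*n + 4) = (n - 5)*(n + 4)*(n + 1)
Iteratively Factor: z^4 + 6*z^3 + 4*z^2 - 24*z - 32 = (z + 2)*(z^3 + 4*z^2 - 4*z - 16) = (z - 2)*(z + 2)*(z^2 + 6*z + 8) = (z - 2)*(z + 2)^2*(z + 4)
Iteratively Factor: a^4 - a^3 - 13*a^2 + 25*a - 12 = (a - 1)*(a^3 - 13*a + 12) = (a - 3)*(a - 1)*(a^2 + 3*a - 4) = (a - 3)*(a - 1)^2*(a + 4)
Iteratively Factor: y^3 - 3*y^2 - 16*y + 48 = (y - 4)*(y^2 + y - 12) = (y - 4)*(y - 3)*(y + 4)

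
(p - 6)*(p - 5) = p^2 - 11*p + 30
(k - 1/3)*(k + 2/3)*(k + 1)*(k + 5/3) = k^4 + 3*k^3 + 7*k^2/3 - k/27 - 10/27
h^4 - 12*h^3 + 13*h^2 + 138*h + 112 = (h - 8)*(h - 7)*(h + 1)*(h + 2)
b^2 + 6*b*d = b*(b + 6*d)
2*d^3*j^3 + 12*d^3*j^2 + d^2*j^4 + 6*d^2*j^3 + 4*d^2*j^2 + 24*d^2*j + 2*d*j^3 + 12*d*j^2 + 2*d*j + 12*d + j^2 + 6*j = (2*d + j)*(j + 6)*(d*j + 1)^2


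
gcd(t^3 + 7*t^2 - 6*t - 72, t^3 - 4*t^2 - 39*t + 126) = t^2 + 3*t - 18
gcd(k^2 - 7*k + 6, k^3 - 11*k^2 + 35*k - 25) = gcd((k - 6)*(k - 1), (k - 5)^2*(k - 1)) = k - 1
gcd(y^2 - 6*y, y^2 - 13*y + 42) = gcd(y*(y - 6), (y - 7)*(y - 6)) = y - 6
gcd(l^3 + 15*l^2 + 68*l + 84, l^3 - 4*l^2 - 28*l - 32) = l + 2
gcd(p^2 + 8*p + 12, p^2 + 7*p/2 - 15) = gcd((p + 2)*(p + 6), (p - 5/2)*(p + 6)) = p + 6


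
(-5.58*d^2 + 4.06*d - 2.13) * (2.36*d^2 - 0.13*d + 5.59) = -13.1688*d^4 + 10.307*d^3 - 36.7468*d^2 + 22.9723*d - 11.9067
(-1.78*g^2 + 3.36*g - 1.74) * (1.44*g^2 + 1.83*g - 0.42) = -2.5632*g^4 + 1.581*g^3 + 4.3908*g^2 - 4.5954*g + 0.7308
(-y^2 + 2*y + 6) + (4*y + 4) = -y^2 + 6*y + 10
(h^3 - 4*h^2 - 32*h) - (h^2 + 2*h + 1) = h^3 - 5*h^2 - 34*h - 1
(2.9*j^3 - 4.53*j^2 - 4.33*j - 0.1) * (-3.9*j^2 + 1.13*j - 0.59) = -11.31*j^5 + 20.944*j^4 + 10.0571*j^3 - 1.8302*j^2 + 2.4417*j + 0.059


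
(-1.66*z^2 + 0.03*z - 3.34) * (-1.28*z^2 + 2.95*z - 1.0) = 2.1248*z^4 - 4.9354*z^3 + 6.0237*z^2 - 9.883*z + 3.34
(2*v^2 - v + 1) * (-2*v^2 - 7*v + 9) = -4*v^4 - 12*v^3 + 23*v^2 - 16*v + 9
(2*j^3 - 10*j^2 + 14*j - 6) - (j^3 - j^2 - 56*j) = j^3 - 9*j^2 + 70*j - 6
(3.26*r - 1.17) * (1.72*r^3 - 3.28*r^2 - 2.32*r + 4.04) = 5.6072*r^4 - 12.7052*r^3 - 3.7256*r^2 + 15.8848*r - 4.7268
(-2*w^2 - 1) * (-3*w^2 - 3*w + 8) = 6*w^4 + 6*w^3 - 13*w^2 + 3*w - 8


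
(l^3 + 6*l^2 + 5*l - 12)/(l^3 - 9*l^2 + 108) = (l^2 + 3*l - 4)/(l^2 - 12*l + 36)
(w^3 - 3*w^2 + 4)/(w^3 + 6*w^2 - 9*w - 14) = (w - 2)/(w + 7)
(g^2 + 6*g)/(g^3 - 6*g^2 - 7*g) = (g + 6)/(g^2 - 6*g - 7)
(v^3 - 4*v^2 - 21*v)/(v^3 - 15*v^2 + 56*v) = (v + 3)/(v - 8)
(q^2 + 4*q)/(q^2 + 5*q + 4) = q/(q + 1)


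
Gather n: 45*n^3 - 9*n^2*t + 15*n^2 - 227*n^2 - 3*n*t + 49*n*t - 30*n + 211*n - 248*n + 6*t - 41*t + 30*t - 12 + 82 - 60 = 45*n^3 + n^2*(-9*t - 212) + n*(46*t - 67) - 5*t + 10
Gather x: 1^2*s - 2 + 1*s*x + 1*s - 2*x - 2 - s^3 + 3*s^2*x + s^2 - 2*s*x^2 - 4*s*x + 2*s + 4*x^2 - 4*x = -s^3 + s^2 + 4*s + x^2*(4 - 2*s) + x*(3*s^2 - 3*s - 6) - 4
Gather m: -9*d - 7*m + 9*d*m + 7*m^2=-9*d + 7*m^2 + m*(9*d - 7)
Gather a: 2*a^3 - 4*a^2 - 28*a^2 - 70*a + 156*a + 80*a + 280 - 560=2*a^3 - 32*a^2 + 166*a - 280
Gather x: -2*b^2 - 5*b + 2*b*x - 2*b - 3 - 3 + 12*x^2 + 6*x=-2*b^2 - 7*b + 12*x^2 + x*(2*b + 6) - 6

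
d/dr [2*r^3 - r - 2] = 6*r^2 - 1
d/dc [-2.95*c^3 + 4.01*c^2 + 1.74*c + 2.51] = -8.85*c^2 + 8.02*c + 1.74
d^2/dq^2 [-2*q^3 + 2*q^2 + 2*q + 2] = 4 - 12*q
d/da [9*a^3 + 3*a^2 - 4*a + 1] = 27*a^2 + 6*a - 4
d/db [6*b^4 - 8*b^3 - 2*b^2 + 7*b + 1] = 24*b^3 - 24*b^2 - 4*b + 7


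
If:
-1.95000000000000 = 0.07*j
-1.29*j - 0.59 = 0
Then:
No Solution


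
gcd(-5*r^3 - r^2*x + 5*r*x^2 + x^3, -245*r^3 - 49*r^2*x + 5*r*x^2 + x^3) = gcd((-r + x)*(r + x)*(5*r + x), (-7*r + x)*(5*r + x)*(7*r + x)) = 5*r + x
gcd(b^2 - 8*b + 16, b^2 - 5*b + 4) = b - 4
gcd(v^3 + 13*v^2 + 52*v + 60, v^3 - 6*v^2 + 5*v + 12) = 1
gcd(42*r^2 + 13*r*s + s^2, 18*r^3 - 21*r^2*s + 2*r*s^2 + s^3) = 6*r + s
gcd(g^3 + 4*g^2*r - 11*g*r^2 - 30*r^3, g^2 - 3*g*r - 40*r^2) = g + 5*r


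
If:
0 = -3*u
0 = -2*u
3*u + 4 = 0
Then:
No Solution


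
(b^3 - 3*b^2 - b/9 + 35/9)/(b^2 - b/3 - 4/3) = (9*b^2 - 36*b + 35)/(3*(3*b - 4))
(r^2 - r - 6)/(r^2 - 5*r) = (r^2 - r - 6)/(r*(r - 5))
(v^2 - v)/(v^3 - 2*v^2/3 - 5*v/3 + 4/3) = 3*v/(3*v^2 + v - 4)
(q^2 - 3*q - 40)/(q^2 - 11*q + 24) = (q + 5)/(q - 3)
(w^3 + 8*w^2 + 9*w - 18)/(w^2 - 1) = (w^2 + 9*w + 18)/(w + 1)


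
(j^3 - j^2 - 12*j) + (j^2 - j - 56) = j^3 - 13*j - 56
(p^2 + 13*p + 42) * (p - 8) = p^3 + 5*p^2 - 62*p - 336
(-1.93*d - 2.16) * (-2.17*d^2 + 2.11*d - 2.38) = 4.1881*d^3 + 0.6149*d^2 + 0.0358000000000001*d + 5.1408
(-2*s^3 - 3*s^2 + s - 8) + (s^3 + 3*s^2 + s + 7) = -s^3 + 2*s - 1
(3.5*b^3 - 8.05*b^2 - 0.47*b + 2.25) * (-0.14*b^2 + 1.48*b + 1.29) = -0.49*b^5 + 6.307*b^4 - 7.3332*b^3 - 11.3951*b^2 + 2.7237*b + 2.9025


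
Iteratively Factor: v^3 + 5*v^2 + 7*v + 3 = (v + 1)*(v^2 + 4*v + 3) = (v + 1)*(v + 3)*(v + 1)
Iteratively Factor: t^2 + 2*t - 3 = (t - 1)*(t + 3)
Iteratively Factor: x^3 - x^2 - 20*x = (x + 4)*(x^2 - 5*x) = (x - 5)*(x + 4)*(x)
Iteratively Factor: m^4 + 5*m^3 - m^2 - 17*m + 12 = (m - 1)*(m^3 + 6*m^2 + 5*m - 12) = (m - 1)*(m + 4)*(m^2 + 2*m - 3) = (m - 1)^2*(m + 4)*(m + 3)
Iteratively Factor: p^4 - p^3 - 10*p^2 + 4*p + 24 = (p + 2)*(p^3 - 3*p^2 - 4*p + 12) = (p - 2)*(p + 2)*(p^2 - p - 6) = (p - 2)*(p + 2)^2*(p - 3)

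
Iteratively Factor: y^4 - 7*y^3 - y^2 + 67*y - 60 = (y + 3)*(y^3 - 10*y^2 + 29*y - 20) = (y - 5)*(y + 3)*(y^2 - 5*y + 4) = (y - 5)*(y - 1)*(y + 3)*(y - 4)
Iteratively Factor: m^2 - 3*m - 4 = (m + 1)*(m - 4)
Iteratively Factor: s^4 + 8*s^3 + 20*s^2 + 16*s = (s)*(s^3 + 8*s^2 + 20*s + 16) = s*(s + 2)*(s^2 + 6*s + 8) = s*(s + 2)^2*(s + 4)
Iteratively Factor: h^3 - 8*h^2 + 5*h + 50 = (h + 2)*(h^2 - 10*h + 25) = (h - 5)*(h + 2)*(h - 5)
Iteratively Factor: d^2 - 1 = (d + 1)*(d - 1)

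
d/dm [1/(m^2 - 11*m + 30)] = (11 - 2*m)/(m^2 - 11*m + 30)^2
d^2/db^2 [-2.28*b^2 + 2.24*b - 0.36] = -4.56000000000000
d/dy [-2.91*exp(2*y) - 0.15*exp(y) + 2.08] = (-5.82*exp(y) - 0.15)*exp(y)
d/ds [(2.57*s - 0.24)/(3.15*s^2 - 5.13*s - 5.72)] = (-8.0955*s^2 + 1.512*s - 15.9316)/(9.9225*s^4 - 32.319*s^3 - 9.71909999999999*s^2 + 58.6872*s + 32.7184)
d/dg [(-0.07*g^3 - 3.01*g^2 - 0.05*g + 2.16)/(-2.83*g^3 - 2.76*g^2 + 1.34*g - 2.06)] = (-8.3251*g^4 - 0.470599999999997*g^3 + 14.5996*g^2 + 24.3244*g - 2.7914)/(8.0089*g^6 + 15.6216*g^5 + 0.0331999999999981*g^4 + 4.2628*g^3 + 13.1668*g^2 - 5.5208*g + 4.2436)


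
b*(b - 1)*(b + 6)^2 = b^4 + 11*b^3 + 24*b^2 - 36*b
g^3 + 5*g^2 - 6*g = g*(g - 1)*(g + 6)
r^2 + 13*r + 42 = (r + 6)*(r + 7)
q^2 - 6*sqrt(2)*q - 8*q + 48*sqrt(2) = (q - 8)*(q - 6*sqrt(2))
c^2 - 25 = (c - 5)*(c + 5)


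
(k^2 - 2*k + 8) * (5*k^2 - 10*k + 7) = 5*k^4 - 20*k^3 + 67*k^2 - 94*k + 56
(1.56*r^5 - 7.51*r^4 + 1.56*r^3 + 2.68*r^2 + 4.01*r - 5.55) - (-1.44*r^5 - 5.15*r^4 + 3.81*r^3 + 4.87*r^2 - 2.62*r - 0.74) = 3.0*r^5 - 2.36*r^4 - 2.25*r^3 - 2.19*r^2 + 6.63*r - 4.81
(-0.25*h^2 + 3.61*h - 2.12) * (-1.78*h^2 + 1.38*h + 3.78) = 0.445*h^4 - 6.7708*h^3 + 7.8104*h^2 + 10.7202*h - 8.0136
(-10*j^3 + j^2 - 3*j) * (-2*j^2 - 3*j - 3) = 20*j^5 + 28*j^4 + 33*j^3 + 6*j^2 + 9*j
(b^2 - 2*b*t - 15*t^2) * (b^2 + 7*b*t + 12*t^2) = b^4 + 5*b^3*t - 17*b^2*t^2 - 129*b*t^3 - 180*t^4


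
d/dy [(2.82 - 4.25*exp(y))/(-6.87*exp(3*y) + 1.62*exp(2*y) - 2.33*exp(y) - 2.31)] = (-58.395*exp(3*y) + 65.0052*exp(2*y) - 9.1368*exp(y) + 16.3881)*exp(y)/(47.1969*exp(6*y) - 22.2588*exp(5*y) + 34.6386*exp(4*y) + 24.1902*exp(3*y) - 2.0555*exp(2*y) + 10.7646*exp(y) + 5.3361)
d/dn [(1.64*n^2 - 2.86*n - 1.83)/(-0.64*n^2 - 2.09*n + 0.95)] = (-5.258*n^2 + 0.7736*n - 6.5417)/(0.4096*n^4 + 2.6752*n^3 + 3.1521*n^2 - 3.971*n + 0.9025)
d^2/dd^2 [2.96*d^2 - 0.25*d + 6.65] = 5.92000000000000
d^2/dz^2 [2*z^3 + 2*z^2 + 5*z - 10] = 12*z + 4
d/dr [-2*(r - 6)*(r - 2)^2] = 2*(14 - 3*r)*(r - 2)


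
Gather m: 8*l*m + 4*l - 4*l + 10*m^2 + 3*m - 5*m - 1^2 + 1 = 10*m^2 + m*(8*l - 2)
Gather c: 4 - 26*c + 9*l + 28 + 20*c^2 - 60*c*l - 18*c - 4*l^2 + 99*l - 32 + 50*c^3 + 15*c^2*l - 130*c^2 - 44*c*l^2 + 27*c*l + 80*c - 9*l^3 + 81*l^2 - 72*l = 50*c^3 + c^2*(15*l - 110) + c*(-44*l^2 - 33*l + 36) - 9*l^3 + 77*l^2 + 36*l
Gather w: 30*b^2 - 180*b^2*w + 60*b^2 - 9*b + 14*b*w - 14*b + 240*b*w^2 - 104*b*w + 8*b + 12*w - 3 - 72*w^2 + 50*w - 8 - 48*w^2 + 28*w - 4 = 90*b^2 - 15*b + w^2*(240*b - 120) + w*(-180*b^2 - 90*b + 90) - 15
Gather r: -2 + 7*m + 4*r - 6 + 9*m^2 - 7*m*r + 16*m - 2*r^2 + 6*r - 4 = 9*m^2 + 23*m - 2*r^2 + r*(10 - 7*m) - 12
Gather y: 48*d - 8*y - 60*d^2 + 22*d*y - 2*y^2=-60*d^2 + 48*d - 2*y^2 + y*(22*d - 8)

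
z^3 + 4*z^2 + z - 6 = (z - 1)*(z + 2)*(z + 3)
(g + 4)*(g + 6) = g^2 + 10*g + 24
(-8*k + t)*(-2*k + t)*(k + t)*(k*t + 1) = 16*k^4*t + 6*k^3*t^2 + 16*k^3 - 9*k^2*t^3 + 6*k^2*t + k*t^4 - 9*k*t^2 + t^3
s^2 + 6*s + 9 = (s + 3)^2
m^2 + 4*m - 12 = (m - 2)*(m + 6)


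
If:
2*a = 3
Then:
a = 3/2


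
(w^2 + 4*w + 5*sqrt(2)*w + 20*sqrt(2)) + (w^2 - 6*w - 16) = 2*w^2 - 2*w + 5*sqrt(2)*w - 16 + 20*sqrt(2)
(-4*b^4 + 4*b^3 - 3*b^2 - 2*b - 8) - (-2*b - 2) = -4*b^4 + 4*b^3 - 3*b^2 - 6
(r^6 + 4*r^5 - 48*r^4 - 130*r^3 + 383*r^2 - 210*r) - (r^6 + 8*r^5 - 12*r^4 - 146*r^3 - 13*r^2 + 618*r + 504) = -4*r^5 - 36*r^4 + 16*r^3 + 396*r^2 - 828*r - 504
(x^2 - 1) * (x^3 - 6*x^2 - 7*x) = x^5 - 6*x^4 - 8*x^3 + 6*x^2 + 7*x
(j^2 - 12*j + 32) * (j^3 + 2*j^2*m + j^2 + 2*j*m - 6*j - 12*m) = j^5 + 2*j^4*m - 11*j^4 - 22*j^3*m + 14*j^3 + 28*j^2*m + 104*j^2 + 208*j*m - 192*j - 384*m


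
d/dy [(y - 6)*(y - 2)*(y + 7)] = 3*y^2 - 2*y - 44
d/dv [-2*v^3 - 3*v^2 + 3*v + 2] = -6*v^2 - 6*v + 3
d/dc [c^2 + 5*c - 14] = 2*c + 5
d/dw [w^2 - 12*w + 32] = 2*w - 12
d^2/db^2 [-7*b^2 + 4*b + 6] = -14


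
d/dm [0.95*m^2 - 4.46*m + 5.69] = 1.9*m - 4.46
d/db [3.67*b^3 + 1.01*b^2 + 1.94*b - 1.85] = 11.01*b^2 + 2.02*b + 1.94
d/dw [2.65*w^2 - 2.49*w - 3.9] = 5.3*w - 2.49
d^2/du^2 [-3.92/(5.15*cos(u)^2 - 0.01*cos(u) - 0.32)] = (-415.8728*(1 - cos(u)^2)^2 + 0.60564*cos(u)^3 - 233.777432*cos(u)^2 - 1.198736*cos(u) + 428.793904)/(-5.15*cos(u)^2 + 0.01*cos(u) + 0.32)^3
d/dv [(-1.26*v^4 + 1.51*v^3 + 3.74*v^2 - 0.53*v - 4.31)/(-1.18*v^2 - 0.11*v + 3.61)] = (2.9736*v^5 - 1.366*v^4 - 18.5266*v^3 + 15.3165*v^2 + 16.8312*v - 2.3874)/(1.3924*v^4 + 0.2596*v^3 - 8.5075*v^2 - 0.7942*v + 13.0321)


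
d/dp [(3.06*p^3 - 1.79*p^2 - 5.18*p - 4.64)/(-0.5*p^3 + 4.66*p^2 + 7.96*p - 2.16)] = (13.3646*p^4 + 43.5352*p^3 - 16.8984*p^2 + 50.9776*p + 48.1232)/(0.25*p^6 - 4.66*p^5 + 13.7556*p^4 + 76.3472*p^3 + 43.2304*p^2 - 34.3872*p + 4.6656)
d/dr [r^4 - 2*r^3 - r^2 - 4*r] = 4*r^3 - 6*r^2 - 2*r - 4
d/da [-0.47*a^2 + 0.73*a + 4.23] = 0.73 - 0.94*a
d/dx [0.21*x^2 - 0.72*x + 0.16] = 0.42*x - 0.72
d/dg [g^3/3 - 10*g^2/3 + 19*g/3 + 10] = g^2 - 20*g/3 + 19/3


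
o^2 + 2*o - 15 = (o - 3)*(o + 5)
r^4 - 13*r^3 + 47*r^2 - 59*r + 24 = (r - 8)*(r - 3)*(r - 1)^2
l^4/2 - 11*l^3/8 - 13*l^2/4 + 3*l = l*(l/2 + 1)*(l - 4)*(l - 3/4)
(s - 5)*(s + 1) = s^2 - 4*s - 5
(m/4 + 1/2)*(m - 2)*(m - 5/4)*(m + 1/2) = m^4/4 - 3*m^3/16 - 37*m^2/32 + 3*m/4 + 5/8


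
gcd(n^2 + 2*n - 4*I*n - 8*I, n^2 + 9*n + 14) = n + 2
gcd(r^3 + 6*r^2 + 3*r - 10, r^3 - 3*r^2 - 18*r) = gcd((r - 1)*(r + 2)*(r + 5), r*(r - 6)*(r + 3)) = 1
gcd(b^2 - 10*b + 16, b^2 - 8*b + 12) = b - 2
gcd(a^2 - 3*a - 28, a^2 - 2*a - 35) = a - 7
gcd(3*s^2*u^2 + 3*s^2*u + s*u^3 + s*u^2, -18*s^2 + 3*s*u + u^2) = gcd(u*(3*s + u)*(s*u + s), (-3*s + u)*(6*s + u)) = 1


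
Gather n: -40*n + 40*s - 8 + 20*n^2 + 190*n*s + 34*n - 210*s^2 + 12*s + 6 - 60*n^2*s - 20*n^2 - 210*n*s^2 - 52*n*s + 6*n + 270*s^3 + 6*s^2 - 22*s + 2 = -60*n^2*s + n*(-210*s^2 + 138*s) + 270*s^3 - 204*s^2 + 30*s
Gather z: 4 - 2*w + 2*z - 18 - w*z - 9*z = -2*w + z*(-w - 7) - 14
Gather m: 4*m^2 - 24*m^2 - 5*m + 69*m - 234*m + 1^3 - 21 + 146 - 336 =-20*m^2 - 170*m - 210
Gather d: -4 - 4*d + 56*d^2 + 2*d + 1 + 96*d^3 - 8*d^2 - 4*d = 96*d^3 + 48*d^2 - 6*d - 3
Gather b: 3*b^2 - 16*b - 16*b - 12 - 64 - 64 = 3*b^2 - 32*b - 140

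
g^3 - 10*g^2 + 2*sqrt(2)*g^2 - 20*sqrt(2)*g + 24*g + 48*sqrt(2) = (g - 6)*(g - 4)*(g + 2*sqrt(2))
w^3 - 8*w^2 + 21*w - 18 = (w - 3)^2*(w - 2)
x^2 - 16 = (x - 4)*(x + 4)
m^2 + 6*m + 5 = (m + 1)*(m + 5)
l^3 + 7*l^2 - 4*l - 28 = (l - 2)*(l + 2)*(l + 7)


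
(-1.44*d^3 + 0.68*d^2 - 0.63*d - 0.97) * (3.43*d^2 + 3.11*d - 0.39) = -4.9392*d^5 - 2.146*d^4 + 0.5155*d^3 - 5.5516*d^2 - 2.771*d + 0.3783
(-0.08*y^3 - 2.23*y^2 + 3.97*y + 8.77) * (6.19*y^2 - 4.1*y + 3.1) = -0.4952*y^5 - 13.4757*y^4 + 33.4693*y^3 + 31.0963*y^2 - 23.65*y + 27.187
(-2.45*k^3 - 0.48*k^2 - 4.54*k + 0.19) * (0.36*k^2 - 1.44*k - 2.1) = -0.882*k^5 + 3.3552*k^4 + 4.2018*k^3 + 7.614*k^2 + 9.2604*k - 0.399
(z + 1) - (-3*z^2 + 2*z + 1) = 3*z^2 - z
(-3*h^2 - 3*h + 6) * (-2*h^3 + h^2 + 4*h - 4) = 6*h^5 + 3*h^4 - 27*h^3 + 6*h^2 + 36*h - 24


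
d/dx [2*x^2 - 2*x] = 4*x - 2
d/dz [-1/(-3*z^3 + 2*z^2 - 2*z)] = (-9*z^2 + 4*z - 2)/(z^2*(3*z^2 - 2*z + 2)^2)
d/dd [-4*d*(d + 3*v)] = -8*d - 12*v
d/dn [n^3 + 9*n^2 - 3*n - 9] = 3*n^2 + 18*n - 3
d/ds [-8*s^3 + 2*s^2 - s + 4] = -24*s^2 + 4*s - 1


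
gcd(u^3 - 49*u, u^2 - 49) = u^2 - 49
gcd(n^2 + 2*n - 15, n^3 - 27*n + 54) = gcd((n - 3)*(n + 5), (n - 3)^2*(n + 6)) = n - 3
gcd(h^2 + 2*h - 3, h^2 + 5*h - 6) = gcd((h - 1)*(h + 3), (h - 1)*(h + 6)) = h - 1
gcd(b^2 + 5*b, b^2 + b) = b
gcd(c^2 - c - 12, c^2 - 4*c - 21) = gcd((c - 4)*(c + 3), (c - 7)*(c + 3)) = c + 3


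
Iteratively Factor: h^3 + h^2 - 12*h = (h + 4)*(h^2 - 3*h) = (h - 3)*(h + 4)*(h)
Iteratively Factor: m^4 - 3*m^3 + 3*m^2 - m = (m - 1)*(m^3 - 2*m^2 + m) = (m - 1)^2*(m^2 - m) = (m - 1)^3*(m)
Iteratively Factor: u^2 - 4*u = (u - 4)*(u)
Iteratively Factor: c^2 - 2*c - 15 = (c - 5)*(c + 3)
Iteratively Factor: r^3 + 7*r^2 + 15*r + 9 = (r + 1)*(r^2 + 6*r + 9) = (r + 1)*(r + 3)*(r + 3)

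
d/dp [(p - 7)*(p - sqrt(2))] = 2*p - 7 - sqrt(2)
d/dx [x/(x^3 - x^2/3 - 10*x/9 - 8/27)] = 27*(-54*x^3 + 9*x^2 - 8)/(729*x^6 - 486*x^5 - 1539*x^4 + 108*x^3 + 1044*x^2 + 480*x + 64)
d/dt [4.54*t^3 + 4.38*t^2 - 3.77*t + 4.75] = 13.62*t^2 + 8.76*t - 3.77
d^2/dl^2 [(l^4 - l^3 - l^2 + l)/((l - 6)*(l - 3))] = 2*(l^6 - 27*l^5 + 297*l^4 - 1367*l^3 + 2484*l^2 - 1026*l - 162)/(l^6 - 27*l^5 + 297*l^4 - 1701*l^3 + 5346*l^2 - 8748*l + 5832)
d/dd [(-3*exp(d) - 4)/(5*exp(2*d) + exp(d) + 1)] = ((3*exp(d) + 4)*(10*exp(d) + 1) - 15*exp(2*d) - 3*exp(d) - 3)*exp(d)/(5*exp(2*d) + exp(d) + 1)^2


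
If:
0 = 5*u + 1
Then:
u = -1/5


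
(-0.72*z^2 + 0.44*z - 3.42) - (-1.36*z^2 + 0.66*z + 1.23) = 0.64*z^2 - 0.22*z - 4.65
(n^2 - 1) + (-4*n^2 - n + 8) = -3*n^2 - n + 7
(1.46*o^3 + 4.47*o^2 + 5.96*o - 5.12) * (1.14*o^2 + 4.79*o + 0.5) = 1.6644*o^5 + 12.0892*o^4 + 28.9357*o^3 + 24.9466*o^2 - 21.5448*o - 2.56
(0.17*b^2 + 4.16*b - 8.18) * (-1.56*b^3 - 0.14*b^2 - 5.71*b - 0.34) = -0.2652*b^5 - 6.5134*b^4 + 11.2077*b^3 - 22.6662*b^2 + 45.2934*b + 2.7812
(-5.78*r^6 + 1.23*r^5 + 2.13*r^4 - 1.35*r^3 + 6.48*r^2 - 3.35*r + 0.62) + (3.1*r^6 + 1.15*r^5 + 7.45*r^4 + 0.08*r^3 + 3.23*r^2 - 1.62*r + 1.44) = -2.68*r^6 + 2.38*r^5 + 9.58*r^4 - 1.27*r^3 + 9.71*r^2 - 4.97*r + 2.06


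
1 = 1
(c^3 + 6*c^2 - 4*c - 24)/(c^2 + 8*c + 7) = (c^3 + 6*c^2 - 4*c - 24)/(c^2 + 8*c + 7)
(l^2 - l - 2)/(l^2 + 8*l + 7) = (l - 2)/(l + 7)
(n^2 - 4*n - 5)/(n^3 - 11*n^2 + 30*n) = (n + 1)/(n*(n - 6))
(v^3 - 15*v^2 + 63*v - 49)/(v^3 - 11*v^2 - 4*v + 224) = (v^2 - 8*v + 7)/(v^2 - 4*v - 32)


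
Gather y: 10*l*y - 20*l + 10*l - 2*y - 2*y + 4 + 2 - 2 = -10*l + y*(10*l - 4) + 4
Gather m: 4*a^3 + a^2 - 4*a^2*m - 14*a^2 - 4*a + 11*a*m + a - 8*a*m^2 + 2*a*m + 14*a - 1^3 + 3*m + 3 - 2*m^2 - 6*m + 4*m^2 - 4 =4*a^3 - 13*a^2 + 11*a + m^2*(2 - 8*a) + m*(-4*a^2 + 13*a - 3) - 2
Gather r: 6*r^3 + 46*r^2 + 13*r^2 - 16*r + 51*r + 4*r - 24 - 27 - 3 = 6*r^3 + 59*r^2 + 39*r - 54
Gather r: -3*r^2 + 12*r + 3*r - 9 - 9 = -3*r^2 + 15*r - 18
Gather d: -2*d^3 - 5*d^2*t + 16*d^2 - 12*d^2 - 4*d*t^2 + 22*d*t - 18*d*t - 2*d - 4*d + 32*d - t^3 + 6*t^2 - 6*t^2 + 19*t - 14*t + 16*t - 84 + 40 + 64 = -2*d^3 + d^2*(4 - 5*t) + d*(-4*t^2 + 4*t + 26) - t^3 + 21*t + 20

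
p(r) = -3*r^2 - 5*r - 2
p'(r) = -6*r - 5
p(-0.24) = -0.97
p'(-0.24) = -3.56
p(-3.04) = -14.52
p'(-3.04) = 13.24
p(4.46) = -83.97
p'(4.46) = -31.76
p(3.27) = -50.43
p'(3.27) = -24.62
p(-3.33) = -18.62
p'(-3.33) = 14.98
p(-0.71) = 0.04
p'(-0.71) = -0.74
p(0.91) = -9.03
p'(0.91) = -10.46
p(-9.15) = -207.42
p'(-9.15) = 49.90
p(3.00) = -44.00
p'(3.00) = -23.00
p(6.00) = -140.00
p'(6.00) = -41.00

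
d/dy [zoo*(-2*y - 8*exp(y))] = zoo*(exp(y) + 1)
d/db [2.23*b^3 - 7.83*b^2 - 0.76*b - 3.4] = 6.69*b^2 - 15.66*b - 0.76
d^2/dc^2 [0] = 0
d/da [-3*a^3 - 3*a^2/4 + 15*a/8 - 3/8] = -9*a^2 - 3*a/2 + 15/8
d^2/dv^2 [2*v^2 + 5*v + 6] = 4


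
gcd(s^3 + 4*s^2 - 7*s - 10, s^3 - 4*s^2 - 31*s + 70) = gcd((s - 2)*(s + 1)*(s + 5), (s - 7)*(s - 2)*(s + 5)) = s^2 + 3*s - 10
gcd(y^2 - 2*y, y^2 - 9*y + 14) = y - 2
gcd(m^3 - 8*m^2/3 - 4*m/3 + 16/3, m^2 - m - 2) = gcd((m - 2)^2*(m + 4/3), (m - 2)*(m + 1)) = m - 2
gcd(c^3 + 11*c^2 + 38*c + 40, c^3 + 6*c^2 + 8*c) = c^2 + 6*c + 8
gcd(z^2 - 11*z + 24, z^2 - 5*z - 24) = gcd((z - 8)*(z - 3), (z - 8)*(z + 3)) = z - 8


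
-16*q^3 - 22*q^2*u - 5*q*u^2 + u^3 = (-8*q + u)*(q + u)*(2*q + u)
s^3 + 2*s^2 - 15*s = s*(s - 3)*(s + 5)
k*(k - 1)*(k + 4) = k^3 + 3*k^2 - 4*k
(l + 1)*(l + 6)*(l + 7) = l^3 + 14*l^2 + 55*l + 42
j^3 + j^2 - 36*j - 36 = (j - 6)*(j + 1)*(j + 6)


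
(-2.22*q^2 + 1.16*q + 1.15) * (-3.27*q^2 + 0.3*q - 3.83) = 7.2594*q^4 - 4.4592*q^3 + 5.0901*q^2 - 4.0978*q - 4.4045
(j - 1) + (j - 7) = 2*j - 8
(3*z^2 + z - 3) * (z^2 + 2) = 3*z^4 + z^3 + 3*z^2 + 2*z - 6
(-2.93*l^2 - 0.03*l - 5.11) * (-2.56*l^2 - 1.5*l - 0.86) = 7.5008*l^4 + 4.4718*l^3 + 15.6464*l^2 + 7.6908*l + 4.3946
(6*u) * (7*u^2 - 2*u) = 42*u^3 - 12*u^2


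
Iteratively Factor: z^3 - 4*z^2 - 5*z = (z + 1)*(z^2 - 5*z) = z*(z + 1)*(z - 5)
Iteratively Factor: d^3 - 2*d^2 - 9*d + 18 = (d - 2)*(d^2 - 9) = (d - 3)*(d - 2)*(d + 3)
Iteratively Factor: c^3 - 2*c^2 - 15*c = (c - 5)*(c^2 + 3*c) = c*(c - 5)*(c + 3)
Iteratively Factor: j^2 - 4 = (j + 2)*(j - 2)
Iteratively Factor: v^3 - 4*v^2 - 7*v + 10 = (v + 2)*(v^2 - 6*v + 5) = (v - 1)*(v + 2)*(v - 5)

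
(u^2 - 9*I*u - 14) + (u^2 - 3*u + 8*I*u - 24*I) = 2*u^2 - 3*u - I*u - 14 - 24*I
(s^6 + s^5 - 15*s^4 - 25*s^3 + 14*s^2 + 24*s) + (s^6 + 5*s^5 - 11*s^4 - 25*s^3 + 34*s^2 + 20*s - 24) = 2*s^6 + 6*s^5 - 26*s^4 - 50*s^3 + 48*s^2 + 44*s - 24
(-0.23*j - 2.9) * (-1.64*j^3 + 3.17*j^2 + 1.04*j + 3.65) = 0.3772*j^4 + 4.0269*j^3 - 9.4322*j^2 - 3.8555*j - 10.585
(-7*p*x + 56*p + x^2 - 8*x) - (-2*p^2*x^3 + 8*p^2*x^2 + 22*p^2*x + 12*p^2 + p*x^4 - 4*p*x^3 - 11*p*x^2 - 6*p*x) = 2*p^2*x^3 - 8*p^2*x^2 - 22*p^2*x - 12*p^2 - p*x^4 + 4*p*x^3 + 11*p*x^2 - p*x + 56*p + x^2 - 8*x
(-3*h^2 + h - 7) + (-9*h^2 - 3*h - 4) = -12*h^2 - 2*h - 11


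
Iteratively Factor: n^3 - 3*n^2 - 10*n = (n - 5)*(n^2 + 2*n) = n*(n - 5)*(n + 2)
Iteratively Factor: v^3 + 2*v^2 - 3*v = (v)*(v^2 + 2*v - 3) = v*(v + 3)*(v - 1)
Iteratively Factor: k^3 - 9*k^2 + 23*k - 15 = (k - 5)*(k^2 - 4*k + 3) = (k - 5)*(k - 1)*(k - 3)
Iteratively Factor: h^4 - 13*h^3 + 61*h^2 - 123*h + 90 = (h - 3)*(h^3 - 10*h^2 + 31*h - 30) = (h - 3)*(h - 2)*(h^2 - 8*h + 15) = (h - 5)*(h - 3)*(h - 2)*(h - 3)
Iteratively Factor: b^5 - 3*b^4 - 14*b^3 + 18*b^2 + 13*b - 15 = (b + 1)*(b^4 - 4*b^3 - 10*b^2 + 28*b - 15) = (b + 1)*(b + 3)*(b^3 - 7*b^2 + 11*b - 5) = (b - 5)*(b + 1)*(b + 3)*(b^2 - 2*b + 1) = (b - 5)*(b - 1)*(b + 1)*(b + 3)*(b - 1)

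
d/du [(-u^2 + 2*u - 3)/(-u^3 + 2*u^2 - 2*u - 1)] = (-u^4 + 4*u^3 - 11*u^2 + 14*u - 8)/(u^6 - 4*u^5 + 8*u^4 - 6*u^3 + 4*u + 1)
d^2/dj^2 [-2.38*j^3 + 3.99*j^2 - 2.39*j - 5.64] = 7.98 - 14.28*j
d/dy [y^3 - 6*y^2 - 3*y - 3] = 3*y^2 - 12*y - 3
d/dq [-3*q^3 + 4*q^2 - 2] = q*(8 - 9*q)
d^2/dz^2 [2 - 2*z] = 0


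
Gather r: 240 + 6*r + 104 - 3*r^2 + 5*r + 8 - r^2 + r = -4*r^2 + 12*r + 352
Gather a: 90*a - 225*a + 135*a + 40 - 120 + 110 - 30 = 0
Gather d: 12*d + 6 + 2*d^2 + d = 2*d^2 + 13*d + 6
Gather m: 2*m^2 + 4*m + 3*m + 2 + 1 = 2*m^2 + 7*m + 3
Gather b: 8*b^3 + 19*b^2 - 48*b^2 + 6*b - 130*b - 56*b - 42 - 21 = 8*b^3 - 29*b^2 - 180*b - 63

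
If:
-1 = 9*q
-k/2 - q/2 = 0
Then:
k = 1/9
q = -1/9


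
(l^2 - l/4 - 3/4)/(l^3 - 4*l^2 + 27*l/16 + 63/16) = 4*(l - 1)/(4*l^2 - 19*l + 21)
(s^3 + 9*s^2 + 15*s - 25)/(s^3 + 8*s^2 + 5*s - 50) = (s - 1)/(s - 2)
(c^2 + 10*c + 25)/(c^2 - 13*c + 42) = (c^2 + 10*c + 25)/(c^2 - 13*c + 42)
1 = 1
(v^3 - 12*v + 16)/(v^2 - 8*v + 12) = (v^2 + 2*v - 8)/(v - 6)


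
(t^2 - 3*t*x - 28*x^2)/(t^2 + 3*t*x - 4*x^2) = (-t + 7*x)/(-t + x)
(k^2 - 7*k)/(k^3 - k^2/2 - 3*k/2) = 2*(7 - k)/(-2*k^2 + k + 3)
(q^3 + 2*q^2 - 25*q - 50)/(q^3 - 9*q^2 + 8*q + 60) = (q + 5)/(q - 6)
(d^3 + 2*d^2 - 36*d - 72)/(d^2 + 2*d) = d - 36/d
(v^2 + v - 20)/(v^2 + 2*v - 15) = (v - 4)/(v - 3)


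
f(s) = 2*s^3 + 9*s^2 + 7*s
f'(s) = 6*s^2 + 18*s + 7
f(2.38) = 94.60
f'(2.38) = 83.83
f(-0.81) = -0.83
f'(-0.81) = -3.64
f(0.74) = 10.92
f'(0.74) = 23.61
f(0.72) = 10.45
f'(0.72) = 23.07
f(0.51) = 6.18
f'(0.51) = 17.74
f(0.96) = 16.78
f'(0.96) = 29.81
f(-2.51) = 7.50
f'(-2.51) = -0.38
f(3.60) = 235.15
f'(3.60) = 149.56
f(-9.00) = -792.00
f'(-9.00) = 331.00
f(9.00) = 2250.00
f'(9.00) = 655.00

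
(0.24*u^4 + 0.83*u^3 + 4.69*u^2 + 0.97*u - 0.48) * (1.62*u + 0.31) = 0.3888*u^5 + 1.419*u^4 + 7.8551*u^3 + 3.0253*u^2 - 0.4769*u - 0.1488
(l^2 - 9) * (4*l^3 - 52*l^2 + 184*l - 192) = 4*l^5 - 52*l^4 + 148*l^3 + 276*l^2 - 1656*l + 1728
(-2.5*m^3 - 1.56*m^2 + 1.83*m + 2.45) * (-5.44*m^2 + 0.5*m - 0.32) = 13.6*m^5 + 7.2364*m^4 - 9.9352*m^3 - 11.9138*m^2 + 0.6394*m - 0.784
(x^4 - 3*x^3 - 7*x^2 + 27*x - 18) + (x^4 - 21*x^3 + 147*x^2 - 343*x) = 2*x^4 - 24*x^3 + 140*x^2 - 316*x - 18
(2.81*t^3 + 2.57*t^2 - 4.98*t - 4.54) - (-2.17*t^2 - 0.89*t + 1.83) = 2.81*t^3 + 4.74*t^2 - 4.09*t - 6.37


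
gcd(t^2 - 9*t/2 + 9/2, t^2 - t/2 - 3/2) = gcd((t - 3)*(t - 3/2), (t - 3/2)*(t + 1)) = t - 3/2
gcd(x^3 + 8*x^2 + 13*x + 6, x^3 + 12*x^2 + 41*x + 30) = x^2 + 7*x + 6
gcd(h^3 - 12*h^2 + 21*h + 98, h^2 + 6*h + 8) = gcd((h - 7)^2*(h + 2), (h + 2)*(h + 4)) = h + 2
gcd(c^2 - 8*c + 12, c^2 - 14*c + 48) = c - 6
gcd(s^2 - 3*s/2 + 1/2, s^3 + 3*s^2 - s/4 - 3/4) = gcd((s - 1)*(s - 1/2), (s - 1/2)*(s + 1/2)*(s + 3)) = s - 1/2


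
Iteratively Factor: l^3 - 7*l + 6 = (l - 1)*(l^2 + l - 6) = (l - 1)*(l + 3)*(l - 2)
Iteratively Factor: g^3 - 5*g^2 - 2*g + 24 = (g - 4)*(g^2 - g - 6) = (g - 4)*(g - 3)*(g + 2)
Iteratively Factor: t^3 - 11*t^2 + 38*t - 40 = (t - 5)*(t^2 - 6*t + 8) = (t - 5)*(t - 4)*(t - 2)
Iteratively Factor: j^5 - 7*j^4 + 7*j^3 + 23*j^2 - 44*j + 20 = (j - 2)*(j^4 - 5*j^3 - 3*j^2 + 17*j - 10) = (j - 2)*(j - 1)*(j^3 - 4*j^2 - 7*j + 10) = (j - 2)*(j - 1)*(j + 2)*(j^2 - 6*j + 5) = (j - 5)*(j - 2)*(j - 1)*(j + 2)*(j - 1)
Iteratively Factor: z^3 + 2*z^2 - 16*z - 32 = (z - 4)*(z^2 + 6*z + 8) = (z - 4)*(z + 2)*(z + 4)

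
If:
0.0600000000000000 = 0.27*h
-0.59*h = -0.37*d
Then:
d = 0.35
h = 0.22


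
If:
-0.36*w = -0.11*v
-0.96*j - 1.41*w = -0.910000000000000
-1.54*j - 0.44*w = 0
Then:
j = -0.23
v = 2.62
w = 0.80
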